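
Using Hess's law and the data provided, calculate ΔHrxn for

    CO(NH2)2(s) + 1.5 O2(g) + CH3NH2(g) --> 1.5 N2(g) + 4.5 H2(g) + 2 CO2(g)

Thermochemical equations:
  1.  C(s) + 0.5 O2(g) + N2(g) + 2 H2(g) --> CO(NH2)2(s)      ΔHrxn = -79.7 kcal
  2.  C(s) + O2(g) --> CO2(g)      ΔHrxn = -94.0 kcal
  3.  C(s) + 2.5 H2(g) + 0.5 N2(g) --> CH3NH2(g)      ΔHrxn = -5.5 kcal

ΔHrxn = -102.8 kcal

eq. 1 reversed (CO(NH2)2(s) must end up as a reactant): +79.7 kcal
eq. 2 × 2 (scale by 2 for the 2 CO2(g)): (2)·(-94.0) = -188.0 kcal
eq. 3 reversed (reverse to put CH3NH2(g) on the reactant side): +5.5 kcal
By Hess's law, ΔHrxn = (+79.7) + (-188.0) + (+5.5) = -102.8 kcal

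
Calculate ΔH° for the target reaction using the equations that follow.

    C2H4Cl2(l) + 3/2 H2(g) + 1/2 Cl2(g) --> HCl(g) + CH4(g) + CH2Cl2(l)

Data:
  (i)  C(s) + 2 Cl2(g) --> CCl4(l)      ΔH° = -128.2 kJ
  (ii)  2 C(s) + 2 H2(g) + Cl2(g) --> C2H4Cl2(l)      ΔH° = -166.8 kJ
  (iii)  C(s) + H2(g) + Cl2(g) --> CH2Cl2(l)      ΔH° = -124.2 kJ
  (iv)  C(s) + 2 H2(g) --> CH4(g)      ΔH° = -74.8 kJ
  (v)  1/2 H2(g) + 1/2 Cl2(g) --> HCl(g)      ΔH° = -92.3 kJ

ΔH° = -124.5 kJ

(i): not needed.
(ii) reversed: +166.8 kJ
(iii) as written: -124.2 kJ
(iv) as written: -74.8 kJ
(v) as written: -92.3 kJ
ΔH° = (-1)·(-166.8) + (1)·(-124.2) + (1)·(-74.8) + (1)·(-92.3) = -124.5 kJ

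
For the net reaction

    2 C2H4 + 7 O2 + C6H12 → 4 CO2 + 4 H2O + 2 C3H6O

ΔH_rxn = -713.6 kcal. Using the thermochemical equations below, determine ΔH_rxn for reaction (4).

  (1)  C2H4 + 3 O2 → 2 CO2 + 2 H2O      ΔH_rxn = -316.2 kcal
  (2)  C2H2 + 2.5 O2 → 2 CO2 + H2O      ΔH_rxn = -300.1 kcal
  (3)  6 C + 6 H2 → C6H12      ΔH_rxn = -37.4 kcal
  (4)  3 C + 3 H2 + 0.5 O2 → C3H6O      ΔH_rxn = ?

ΔH_rxn = -59.3 kcal

(1) × 2: (2)·(-316.2) = -632.4 kcal
(2): not needed.
(3) reversed: +37.4 kcal
(4) × 2: contributes 2·x
-713.6 = (-632.4) + (+37.4) + 2·x
x = (-713.6 − (-595.0)) / (2) = -59.3 kcal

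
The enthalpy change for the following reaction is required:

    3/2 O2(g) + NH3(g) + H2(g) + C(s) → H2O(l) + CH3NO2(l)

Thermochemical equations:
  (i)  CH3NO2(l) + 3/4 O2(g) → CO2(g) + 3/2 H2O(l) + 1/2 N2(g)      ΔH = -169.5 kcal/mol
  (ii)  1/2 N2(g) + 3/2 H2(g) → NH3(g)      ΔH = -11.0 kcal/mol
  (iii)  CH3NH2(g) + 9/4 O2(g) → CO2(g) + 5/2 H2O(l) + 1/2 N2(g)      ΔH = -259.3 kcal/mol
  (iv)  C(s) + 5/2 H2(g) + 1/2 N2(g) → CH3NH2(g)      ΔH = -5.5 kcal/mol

ΔH = -84.3 kcal/mol

(i) reversed (CH3NO2(l) must end up as a product): +169.5 kcal/mol
(ii) reversed (reverse to put NH3(g) on the reactant side): +11.0 kcal/mol
(iii) as written: -259.3 kcal/mol
(iv) as written (C(s) already on the reactant side): -5.5 kcal/mol
ΔH = (+169.5) + (+11.0) + (-259.3) + (-5.5) = -84.3 kcal/mol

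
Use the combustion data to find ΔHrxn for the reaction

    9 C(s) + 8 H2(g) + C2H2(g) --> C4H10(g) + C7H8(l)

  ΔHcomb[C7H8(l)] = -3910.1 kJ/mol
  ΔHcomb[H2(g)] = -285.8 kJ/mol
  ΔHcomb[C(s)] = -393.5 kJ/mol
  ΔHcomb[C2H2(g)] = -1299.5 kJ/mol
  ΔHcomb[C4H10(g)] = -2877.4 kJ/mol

With combustion enthalpies, reactants minus products:
= [9·(-393.5) + 8·(-285.8) + 1·(-1299.5)] − [1·(-2877.4) + 1·(-3910.1)]
= -339.9 kJ/mol

ΔHrxn = -339.9 kJ/mol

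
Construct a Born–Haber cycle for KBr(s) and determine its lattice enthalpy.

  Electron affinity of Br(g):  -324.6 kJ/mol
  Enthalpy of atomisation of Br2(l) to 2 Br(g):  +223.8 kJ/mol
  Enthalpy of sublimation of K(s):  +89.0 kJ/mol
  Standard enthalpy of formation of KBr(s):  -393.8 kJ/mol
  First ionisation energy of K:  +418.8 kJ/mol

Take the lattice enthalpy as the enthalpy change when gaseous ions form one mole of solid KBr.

ΔHf° = 1·ΔHsub + 1·(ΣIE) + 1/2·D(Br2) + 1·EA + U
-393.8 = 1·(+89.0) + 1·(+418.8) + 1/2·(+223.8) + 1·(-324.6) + U
U = -393.8 − (+295.1) = -688.9 kJ/mol

U = -688.9 kJ/mol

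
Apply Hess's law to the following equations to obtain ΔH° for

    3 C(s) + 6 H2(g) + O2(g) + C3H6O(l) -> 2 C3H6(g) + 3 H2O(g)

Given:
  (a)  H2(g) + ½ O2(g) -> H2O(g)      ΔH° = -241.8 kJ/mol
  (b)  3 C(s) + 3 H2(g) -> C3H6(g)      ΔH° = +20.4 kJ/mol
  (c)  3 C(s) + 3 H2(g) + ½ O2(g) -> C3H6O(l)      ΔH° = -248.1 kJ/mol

ΔH° = -436.5 kJ/mol

(a) × 3 (scale by 3 for the 3 H2O(g)): (3)·(-241.8) = -725.4 kJ/mol
(b) × 2 (scale by 2 for the 2 C3H6(g)): (2)·(+20.4) = +40.8 kJ/mol
(c) reversed (C3H6O(l) must end up as a reactant): +248.1 kJ/mol
ΔH° = (-725.4) + (+40.8) + (+248.1) = -436.5 kJ/mol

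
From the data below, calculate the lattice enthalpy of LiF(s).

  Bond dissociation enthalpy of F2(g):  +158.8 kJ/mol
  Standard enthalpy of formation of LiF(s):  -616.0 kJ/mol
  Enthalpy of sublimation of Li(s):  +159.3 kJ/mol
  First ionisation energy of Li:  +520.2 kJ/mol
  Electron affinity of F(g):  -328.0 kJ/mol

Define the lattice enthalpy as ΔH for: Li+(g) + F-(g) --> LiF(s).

U = -1046.9 kJ/mol

ΔHf° = 1·ΔHsub + 1·(ΣIE) + 1/2·D(F2) + 1·EA + U
-616.0 = 1·(+159.3) + 1·(+520.2) + 1/2·(+158.8) + 1·(-328.0) + U
U = -616.0 − (+430.9) = -1046.9 kJ/mol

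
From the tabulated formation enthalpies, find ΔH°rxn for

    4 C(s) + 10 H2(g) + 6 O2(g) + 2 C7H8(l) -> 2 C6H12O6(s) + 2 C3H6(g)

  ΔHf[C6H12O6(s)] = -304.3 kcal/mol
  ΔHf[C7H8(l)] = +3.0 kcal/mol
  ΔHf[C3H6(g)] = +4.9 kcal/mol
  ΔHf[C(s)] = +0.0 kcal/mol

ΔH°rxn = -604.8 kcal/mol

Products: 2·(-304.3) + 2·(+4.9) = -598.8
Reactants: 4·(+0.0) + 10·(+0.0) + 6·(+0.0) + 2·(+3.0) = +6.0
ΔH°rxn = (-598.8) − (+6.0) = -604.8 kcal/mol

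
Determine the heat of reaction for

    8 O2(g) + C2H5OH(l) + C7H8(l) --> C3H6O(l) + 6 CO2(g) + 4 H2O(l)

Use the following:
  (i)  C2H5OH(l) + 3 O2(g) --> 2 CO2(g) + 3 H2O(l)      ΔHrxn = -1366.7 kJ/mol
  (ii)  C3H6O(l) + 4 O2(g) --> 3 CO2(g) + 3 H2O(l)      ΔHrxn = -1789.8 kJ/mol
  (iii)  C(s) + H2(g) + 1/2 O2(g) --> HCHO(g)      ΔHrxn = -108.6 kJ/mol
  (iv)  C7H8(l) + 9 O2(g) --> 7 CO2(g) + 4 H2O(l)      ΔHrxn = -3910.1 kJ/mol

ΔHrxn = -3487.0 kJ/mol

(i) as written: -1366.7 kJ/mol
(ii) reversed: +1789.8 kJ/mol
(iii): not needed.
(iv) as written: -3910.1 kJ/mol
Summing the manipulated equations, ΔHrxn = (1)·(-1366.7) + (-1)·(-1789.8) + (1)·(-3910.1) = -3487.0 kJ/mol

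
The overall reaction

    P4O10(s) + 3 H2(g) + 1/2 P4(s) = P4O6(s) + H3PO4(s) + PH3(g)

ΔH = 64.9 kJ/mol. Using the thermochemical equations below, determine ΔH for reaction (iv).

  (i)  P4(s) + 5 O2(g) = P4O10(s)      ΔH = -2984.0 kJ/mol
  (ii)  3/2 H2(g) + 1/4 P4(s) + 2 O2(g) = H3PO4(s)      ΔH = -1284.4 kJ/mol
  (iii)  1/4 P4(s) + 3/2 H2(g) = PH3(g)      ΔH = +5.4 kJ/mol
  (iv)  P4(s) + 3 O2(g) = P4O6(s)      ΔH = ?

ΔH = -1640.1 kJ/mol

(i) reversed (P4O10(s) must end up as a reactant): +2984.0 kJ/mol
(ii) as written (H3PO4(s) already on the product side): -1284.4 kJ/mol
(iii) as written (PH3(g) already on the product side): +5.4 kJ/mol
(iv) as written (P4O6(s) already on the product side): contributes x
+64.9 = (+2984.0) + (-1284.4) + (+5.4) + x
x = (+64.9 − (+1705.0)) / (1) = -1640.1 kJ/mol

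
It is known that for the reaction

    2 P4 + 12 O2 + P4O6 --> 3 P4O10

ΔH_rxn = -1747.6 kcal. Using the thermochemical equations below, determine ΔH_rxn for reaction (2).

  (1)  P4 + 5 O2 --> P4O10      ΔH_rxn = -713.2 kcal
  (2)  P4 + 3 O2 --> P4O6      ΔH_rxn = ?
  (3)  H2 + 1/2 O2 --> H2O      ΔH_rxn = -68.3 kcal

ΔH_rxn = -392.0 kcal

(1) × 3 (scale by 3 for the 3 P4O10): (3)·(-713.2) = -2139.6 kcal
(2) reversed (reverse to put P4O6 on the reactant side): contributes −x
(3): not needed (H2 appears nowhere else).
-1747.6 = (-2139.6) − x
x = (-1747.6 − (-2139.6)) / (-1) = -392.0 kcal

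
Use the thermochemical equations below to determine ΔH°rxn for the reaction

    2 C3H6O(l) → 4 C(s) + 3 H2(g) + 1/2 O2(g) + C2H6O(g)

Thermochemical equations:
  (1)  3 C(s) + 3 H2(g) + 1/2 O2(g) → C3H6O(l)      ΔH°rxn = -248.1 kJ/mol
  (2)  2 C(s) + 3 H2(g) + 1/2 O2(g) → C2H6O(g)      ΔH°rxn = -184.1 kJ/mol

(1) reversed and × 2 (reverse to put C3H6O(l) on the reactant side; scale by 2 for the 2 C3H6O(l)): (-2)·(-248.1) = +496.2 kJ/mol
(2) as written (C2H6O(g) already on the product side): -184.1 kJ/mol
By Hess's law, ΔH°rxn = (-2)·(-248.1) + (1)·(-184.1) = 312.1 kJ/mol

ΔH°rxn = 312.1 kJ/mol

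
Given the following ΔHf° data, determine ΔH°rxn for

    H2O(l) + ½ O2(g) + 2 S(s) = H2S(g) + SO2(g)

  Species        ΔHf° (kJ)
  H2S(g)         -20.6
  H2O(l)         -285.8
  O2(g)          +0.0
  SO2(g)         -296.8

ΔH°rxn = -31.6 kJ

ΔH°rxn = Σ nΔHf°(products) − Σ nΔHf°(reactants).
Products: 1·(-20.6) + 1·(-296.8) = -317.4
Reactants: 1·(-285.8) + 1/2·(+0.0) + 2·(+0.0) = -285.8
ΔH°rxn = (-317.4) − (-285.8) = -31.6 kJ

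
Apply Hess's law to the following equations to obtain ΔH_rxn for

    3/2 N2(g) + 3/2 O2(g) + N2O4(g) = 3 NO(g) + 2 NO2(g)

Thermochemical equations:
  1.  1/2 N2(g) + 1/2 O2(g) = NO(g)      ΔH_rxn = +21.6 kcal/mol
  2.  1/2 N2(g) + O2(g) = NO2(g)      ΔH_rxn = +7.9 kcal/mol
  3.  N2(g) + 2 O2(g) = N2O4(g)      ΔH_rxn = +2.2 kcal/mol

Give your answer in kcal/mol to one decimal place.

ΔH_rxn = 78.4 kcal/mol

eq. 1 × 3 (×3 to match 3 NO(g) in the target): (3)·(+21.6) = +64.8 kcal/mol
eq. 2 × 2 (×2 to match 2 NO2(g) in the target): (2)·(+7.9) = +15.8 kcal/mol
eq. 3 reversed (reverse to put N2O4(g) on the reactant side): -2.2 kcal/mol
By Hess's law, ΔH_rxn = (+64.8) + (+15.8) + (-2.2) = 78.4 kcal/mol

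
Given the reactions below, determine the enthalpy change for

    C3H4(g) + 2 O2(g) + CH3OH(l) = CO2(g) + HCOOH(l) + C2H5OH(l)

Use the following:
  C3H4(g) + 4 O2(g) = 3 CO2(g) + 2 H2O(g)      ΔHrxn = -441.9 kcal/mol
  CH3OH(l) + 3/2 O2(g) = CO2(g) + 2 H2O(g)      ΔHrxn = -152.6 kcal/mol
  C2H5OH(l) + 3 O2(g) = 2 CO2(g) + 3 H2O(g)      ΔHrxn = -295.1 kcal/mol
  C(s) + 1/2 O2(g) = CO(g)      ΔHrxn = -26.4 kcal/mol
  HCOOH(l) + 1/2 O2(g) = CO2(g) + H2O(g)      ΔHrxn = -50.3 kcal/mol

equation 1 as written (C3H4(g) already on the reactant side): -441.9 kcal/mol
equation 2 as written (CH3OH(l) already on the reactant side): -152.6 kcal/mol
equation 3 reversed (C2H5OH(l) must end up as a product): +295.1 kcal/mol
equation 4: not needed (C(s) appears nowhere else).
equation 5 reversed (HCOOH(l) must end up as a product): +50.3 kcal/mol
Summing the manipulated equations, ΔHrxn = (1)·(-441.9) + (1)·(-152.6) + (-1)·(-295.1) + (-1)·(-50.3) = -249.1 kcal/mol

ΔHrxn = -249.1 kcal/mol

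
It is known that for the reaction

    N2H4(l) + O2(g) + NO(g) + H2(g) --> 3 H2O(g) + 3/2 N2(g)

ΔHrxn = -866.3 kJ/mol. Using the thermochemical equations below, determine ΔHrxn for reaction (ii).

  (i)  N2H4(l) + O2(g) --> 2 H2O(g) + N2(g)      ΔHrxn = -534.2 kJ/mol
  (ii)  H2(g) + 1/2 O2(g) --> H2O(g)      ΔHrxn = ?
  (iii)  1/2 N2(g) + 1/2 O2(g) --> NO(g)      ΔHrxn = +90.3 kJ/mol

ΔHrxn = -241.8 kJ/mol

(i) as written: -534.2 kJ/mol
(ii) as written: contributes x
(iii) reversed: -90.3 kJ/mol
-866.3 = (-534.2) + (-90.3) + x
x = (-866.3 − (-624.5)) / (1) = -241.8 kJ/mol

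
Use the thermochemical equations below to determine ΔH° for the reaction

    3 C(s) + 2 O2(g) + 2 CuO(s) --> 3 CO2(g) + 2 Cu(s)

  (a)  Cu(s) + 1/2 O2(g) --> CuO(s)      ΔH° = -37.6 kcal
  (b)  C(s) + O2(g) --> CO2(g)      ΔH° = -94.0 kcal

(a) reversed and × 2 (CuO(s) must end up as a reactant; ×2 to match 2 CuO(s) in the target): (-2)·(-37.6) = +75.2 kcal
(b) × 3 (scale by 3 for the 3 CO2(g)): (3)·(-94.0) = -282.0 kcal
ΔH° = (+75.2) + (-282.0) = -206.8 kcal

ΔH° = -206.8 kcal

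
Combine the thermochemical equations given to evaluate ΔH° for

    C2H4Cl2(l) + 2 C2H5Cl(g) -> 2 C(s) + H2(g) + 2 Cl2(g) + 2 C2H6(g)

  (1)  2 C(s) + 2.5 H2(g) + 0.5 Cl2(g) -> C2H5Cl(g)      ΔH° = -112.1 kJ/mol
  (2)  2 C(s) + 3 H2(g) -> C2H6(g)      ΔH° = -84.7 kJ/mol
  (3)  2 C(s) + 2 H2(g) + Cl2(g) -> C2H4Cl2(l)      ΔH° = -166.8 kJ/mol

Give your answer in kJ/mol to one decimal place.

ΔH° = 221.6 kJ/mol

(1) reversed and × 2 (C2H5Cl(g) must end up as a reactant; scale by 2 for the 2 C2H5Cl(g)): (-2)·(-112.1) = +224.2 kJ/mol
(2) × 2 (×2 to match 2 C2H6(g) in the target): (2)·(-84.7) = -169.4 kJ/mol
(3) reversed (C2H4Cl2(l) must end up as a reactant): +166.8 kJ/mol
By Hess's law, ΔH° = (+224.2) + (-169.4) + (+166.8) = 221.6 kJ/mol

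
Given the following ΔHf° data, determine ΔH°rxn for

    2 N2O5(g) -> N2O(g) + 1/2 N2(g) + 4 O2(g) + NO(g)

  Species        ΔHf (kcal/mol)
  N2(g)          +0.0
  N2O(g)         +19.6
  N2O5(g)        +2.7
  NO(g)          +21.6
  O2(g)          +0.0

ΔH°rxn = 35.8 kcal/mol

ΔH°rxn = Σ nΔHf°(products) − Σ nΔHf°(reactants).
Products: 1·(+19.6) + 1/2·(+0.0) + 4·(+0.0) + 1·(+21.6) = +41.2
Reactants: 2·(+2.7) = +5.4
ΔH°rxn = (+41.2) − (+5.4) = 35.8 kcal/mol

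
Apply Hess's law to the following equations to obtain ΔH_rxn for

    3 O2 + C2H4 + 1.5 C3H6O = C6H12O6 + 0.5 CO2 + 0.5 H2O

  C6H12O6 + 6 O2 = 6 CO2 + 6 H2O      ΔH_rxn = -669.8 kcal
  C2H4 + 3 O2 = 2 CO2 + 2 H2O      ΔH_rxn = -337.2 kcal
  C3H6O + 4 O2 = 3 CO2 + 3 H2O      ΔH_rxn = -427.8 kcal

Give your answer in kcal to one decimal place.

ΔH_rxn = -309.1 kcal

equation 1 reversed: +669.8 kcal
equation 2 as written: -337.2 kcal
equation 3 × 3/2: (3/2)·(-427.8) = -641.7 kcal
Summing the manipulated equations, ΔH_rxn = (-1)·(-669.8) + (1)·(-337.2) + (3/2)·(-427.8) = -309.1 kcal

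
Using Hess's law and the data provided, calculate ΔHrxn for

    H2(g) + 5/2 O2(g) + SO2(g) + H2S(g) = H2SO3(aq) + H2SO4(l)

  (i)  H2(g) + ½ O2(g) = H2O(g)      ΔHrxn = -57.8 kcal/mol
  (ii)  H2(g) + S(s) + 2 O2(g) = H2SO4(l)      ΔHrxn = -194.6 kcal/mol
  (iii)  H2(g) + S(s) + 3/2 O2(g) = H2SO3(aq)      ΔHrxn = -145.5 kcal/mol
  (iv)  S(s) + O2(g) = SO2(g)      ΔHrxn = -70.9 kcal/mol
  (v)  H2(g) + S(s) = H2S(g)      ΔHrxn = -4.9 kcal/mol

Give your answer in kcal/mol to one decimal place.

(i): not needed (H2O(g) appears nowhere else).
(ii) as written (H2SO4(l) already on the product side): -194.6 kcal/mol
(iii) as written (H2SO3(aq) already on the product side): -145.5 kcal/mol
(iv) reversed (SO2(g) must end up as a reactant): +70.9 kcal/mol
(v) reversed (H2S(g) must end up as a reactant): +4.9 kcal/mol
ΔHrxn = (-194.6) + (-145.5) + (+70.9) + (+4.9) = -264.3 kcal/mol

ΔHrxn = -264.3 kcal/mol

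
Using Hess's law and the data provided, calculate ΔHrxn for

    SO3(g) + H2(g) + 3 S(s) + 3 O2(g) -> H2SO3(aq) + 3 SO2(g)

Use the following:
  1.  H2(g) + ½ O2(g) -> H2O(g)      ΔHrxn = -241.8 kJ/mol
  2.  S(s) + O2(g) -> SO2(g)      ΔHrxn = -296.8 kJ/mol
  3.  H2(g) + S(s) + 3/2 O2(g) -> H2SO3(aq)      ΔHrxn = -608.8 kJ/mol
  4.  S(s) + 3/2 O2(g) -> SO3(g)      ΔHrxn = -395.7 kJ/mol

eq. 1: not needed (H2O(g) appears nowhere else).
eq. 2 × 3 (×3 to match 3 SO2(g) in the target): (3)·(-296.8) = -890.4 kJ/mol
eq. 3 as written (H2SO3(aq) already on the product side): -608.8 kJ/mol
eq. 4 reversed (reverse to put SO3(g) on the reactant side): +395.7 kJ/mol
Combining the equations, ΔHrxn = (3)·(-296.8) + (1)·(-608.8) + (-1)·(-395.7) = -1103.5 kJ/mol

ΔHrxn = -1103.5 kJ/mol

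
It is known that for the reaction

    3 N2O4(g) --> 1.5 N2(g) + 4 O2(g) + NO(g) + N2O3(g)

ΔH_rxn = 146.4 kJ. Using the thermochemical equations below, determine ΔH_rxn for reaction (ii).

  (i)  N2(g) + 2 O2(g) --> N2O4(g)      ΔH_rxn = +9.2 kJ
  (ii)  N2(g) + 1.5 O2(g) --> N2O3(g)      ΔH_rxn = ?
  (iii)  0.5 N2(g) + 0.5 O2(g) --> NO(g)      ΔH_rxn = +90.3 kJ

ΔH_rxn = 83.7 kJ

(i) reversed and × 3 (N2O4(g) must end up as a reactant; scale by 3 for the 3 N2O4(g)): (-3)·(+9.2) = -27.6 kJ
(ii) as written (N2O3(g) already on the product side): contributes x
(iii) as written (NO(g) already on the product side): +90.3 kJ
+146.4 = (-27.6) + (+90.3) + x
x = (+146.4 − (+62.7)) / (1) = 83.7 kJ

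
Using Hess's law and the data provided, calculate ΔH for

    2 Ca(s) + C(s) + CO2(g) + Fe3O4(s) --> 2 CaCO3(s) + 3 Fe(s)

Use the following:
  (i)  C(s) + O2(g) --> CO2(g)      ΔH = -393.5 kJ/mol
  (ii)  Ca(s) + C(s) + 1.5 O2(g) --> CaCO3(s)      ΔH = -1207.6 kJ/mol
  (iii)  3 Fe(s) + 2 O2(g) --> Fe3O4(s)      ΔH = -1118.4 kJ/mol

ΔH = -903.3 kJ/mol

(i) reversed: +393.5 kJ/mol
(ii) × 2: (2)·(-1207.6) = -2415.2 kJ/mol
(iii) reversed: +1118.4 kJ/mol
By Hess's law, ΔH = (+393.5) + (-2415.2) + (+1118.4) = -903.3 kJ/mol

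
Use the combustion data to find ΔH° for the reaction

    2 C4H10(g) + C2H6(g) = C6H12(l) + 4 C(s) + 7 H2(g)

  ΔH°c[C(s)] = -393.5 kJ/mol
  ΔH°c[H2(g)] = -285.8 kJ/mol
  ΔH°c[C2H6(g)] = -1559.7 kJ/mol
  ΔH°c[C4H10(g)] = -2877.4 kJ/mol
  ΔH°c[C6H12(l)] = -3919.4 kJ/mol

Using ΔH = Σ nΔHc°(reactants) − Σ nΔHc°(products):
= [2·(-2877.4) + 1·(-1559.7)] − [1·(-3919.4) + 4·(-393.5) + 7·(-285.8)]
= 179.5 kJ/mol

ΔH° = 179.5 kJ/mol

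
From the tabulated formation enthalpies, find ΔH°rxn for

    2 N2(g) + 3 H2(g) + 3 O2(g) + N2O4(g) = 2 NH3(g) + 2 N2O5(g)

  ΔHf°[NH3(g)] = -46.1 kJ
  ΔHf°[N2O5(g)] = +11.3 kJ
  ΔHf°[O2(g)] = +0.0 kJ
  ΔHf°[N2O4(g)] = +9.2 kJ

ΔH°rxn = -78.8 kJ

Products: 2·(-46.1) + 2·(+11.3) = -69.6
Reactants: 2·(+0.0) + 3·(+0.0) + 3·(+0.0) + 1·(+9.2) = +9.2
ΔH°rxn = (-69.6) − (+9.2) = -78.8 kJ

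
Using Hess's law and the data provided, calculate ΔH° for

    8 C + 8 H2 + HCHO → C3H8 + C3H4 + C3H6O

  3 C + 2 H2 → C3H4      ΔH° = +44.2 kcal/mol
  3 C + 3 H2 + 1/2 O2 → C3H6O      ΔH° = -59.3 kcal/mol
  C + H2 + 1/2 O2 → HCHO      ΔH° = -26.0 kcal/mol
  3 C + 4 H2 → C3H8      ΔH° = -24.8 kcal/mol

ΔH° = -13.9 kcal/mol

equation 1 as written: +44.2 kcal/mol
equation 2 as written: -59.3 kcal/mol
equation 3 reversed: +26.0 kcal/mol
equation 4 as written: -24.8 kcal/mol
Summing the manipulated equations, ΔH° = (1)·(+44.2) + (1)·(-59.3) + (-1)·(-26.0) + (1)·(-24.8) = -13.9 kcal/mol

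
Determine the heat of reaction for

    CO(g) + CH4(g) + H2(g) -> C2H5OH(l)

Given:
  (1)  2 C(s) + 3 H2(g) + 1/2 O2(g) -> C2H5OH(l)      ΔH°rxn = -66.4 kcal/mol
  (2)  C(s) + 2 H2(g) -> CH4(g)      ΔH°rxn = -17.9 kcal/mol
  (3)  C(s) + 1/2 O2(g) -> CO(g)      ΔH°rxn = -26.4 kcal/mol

ΔH°rxn = -22.1 kcal/mol

(1) as written: -66.4 kcal/mol
(2) reversed: +17.9 kcal/mol
(3) reversed: +26.4 kcal/mol
Combining the equations, ΔH°rxn = (-66.4) + (+17.9) + (+26.4) = -22.1 kcal/mol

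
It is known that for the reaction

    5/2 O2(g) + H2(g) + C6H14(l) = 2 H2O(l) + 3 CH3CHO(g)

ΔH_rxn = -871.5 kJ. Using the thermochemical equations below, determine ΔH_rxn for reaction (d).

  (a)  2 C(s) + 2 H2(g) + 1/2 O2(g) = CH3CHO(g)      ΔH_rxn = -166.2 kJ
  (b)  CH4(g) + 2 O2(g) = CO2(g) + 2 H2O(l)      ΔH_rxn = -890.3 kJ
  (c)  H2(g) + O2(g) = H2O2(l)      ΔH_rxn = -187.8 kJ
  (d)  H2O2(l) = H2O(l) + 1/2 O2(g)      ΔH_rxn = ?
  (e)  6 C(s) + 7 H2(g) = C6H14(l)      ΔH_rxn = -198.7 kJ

(a) × 3: (3)·(-166.2) = -498.6 kJ
(b): not needed.
(c) × 2: (2)·(-187.8) = -375.6 kJ
(d) × 2: contributes 2·x
(e) reversed: +198.7 kJ
-871.5 = (-498.6) + (-375.6) + (+198.7) + 2·x
x = (-871.5 − (-675.5)) / (2) = -98.0 kJ

ΔH_rxn = -98.0 kJ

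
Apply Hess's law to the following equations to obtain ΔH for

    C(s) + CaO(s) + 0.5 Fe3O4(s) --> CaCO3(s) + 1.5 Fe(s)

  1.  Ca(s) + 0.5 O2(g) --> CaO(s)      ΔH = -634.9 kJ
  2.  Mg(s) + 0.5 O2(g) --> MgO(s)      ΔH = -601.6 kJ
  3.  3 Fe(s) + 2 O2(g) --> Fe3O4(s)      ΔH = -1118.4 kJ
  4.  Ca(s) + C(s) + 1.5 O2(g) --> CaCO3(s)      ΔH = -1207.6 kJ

ΔH = -13.5 kJ

eq. 1 reversed: +634.9 kJ
eq. 2: not needed.
eq. 3 reversed and × 1/2: (-1/2)·(-1118.4) = +559.2 kJ
eq. 4 as written: -1207.6 kJ
Since enthalpy is a state function, ΔH = (-1)·(-634.9) + (-1/2)·(-1118.4) + (1)·(-1207.6) = -13.5 kJ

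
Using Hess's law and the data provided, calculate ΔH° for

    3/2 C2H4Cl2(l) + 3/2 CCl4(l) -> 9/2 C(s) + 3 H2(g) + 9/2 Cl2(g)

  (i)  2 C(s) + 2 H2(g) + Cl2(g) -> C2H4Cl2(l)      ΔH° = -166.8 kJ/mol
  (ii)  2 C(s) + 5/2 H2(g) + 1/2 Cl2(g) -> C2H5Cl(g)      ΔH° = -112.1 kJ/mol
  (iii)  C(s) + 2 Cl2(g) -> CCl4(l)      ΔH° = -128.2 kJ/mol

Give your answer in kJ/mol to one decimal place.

ΔH° = 442.5 kJ/mol

(i) reversed and × 3/2: (-3/2)·(-166.8) = +250.2 kJ/mol
(ii): not needed.
(iii) reversed and × 3/2: (-3/2)·(-128.2) = +192.3 kJ/mol
Since enthalpy is a state function, ΔH° = (+250.2) + (+192.3) = 442.5 kJ/mol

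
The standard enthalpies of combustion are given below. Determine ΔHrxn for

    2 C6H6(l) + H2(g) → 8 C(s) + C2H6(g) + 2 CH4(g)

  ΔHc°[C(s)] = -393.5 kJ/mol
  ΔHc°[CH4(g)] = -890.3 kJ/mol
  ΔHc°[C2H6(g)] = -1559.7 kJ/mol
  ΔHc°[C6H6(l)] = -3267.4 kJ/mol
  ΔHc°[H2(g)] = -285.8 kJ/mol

Using ΔH = Σ nΔHc°(reactants) − Σ nΔHc°(products):
= [2·(-3267.4) + 1·(-285.8)] − [8·(-393.5) + 1·(-1559.7) + 2·(-890.3)]
= -332.3 kJ/mol

ΔHrxn = -332.3 kJ/mol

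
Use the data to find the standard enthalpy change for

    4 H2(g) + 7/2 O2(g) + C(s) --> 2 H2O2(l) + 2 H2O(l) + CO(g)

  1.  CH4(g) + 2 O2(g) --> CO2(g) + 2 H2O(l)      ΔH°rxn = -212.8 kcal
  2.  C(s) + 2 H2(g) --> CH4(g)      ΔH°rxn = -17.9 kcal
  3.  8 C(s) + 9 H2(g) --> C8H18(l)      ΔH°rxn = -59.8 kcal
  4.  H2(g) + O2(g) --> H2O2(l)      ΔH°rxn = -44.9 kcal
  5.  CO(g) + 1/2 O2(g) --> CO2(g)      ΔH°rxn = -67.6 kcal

ΔH°rxn = -252.9 kcal

eq. 1 as written (H2O(l) already on the product side): -212.8 kcal
eq. 2 as written: -17.9 kcal
eq. 3: not needed (C8H18(l) appears nowhere else).
eq. 4 × 2 (scale by 2 for the 2 H2O2(l)): (2)·(-44.9) = -89.8 kcal
eq. 5 reversed (reverse to put CO(g) on the product side): +67.6 kcal
ΔH°rxn = (-212.8) + (-17.9) + (-89.8) + (+67.6) = -252.9 kcal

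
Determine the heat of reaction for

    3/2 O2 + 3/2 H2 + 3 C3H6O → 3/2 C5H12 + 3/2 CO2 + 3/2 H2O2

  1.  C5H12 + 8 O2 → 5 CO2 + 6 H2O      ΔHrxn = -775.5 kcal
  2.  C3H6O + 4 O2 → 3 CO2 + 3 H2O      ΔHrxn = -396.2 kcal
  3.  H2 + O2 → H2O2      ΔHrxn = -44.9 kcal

eq. 1 reversed and × 3/2: (-3/2)·(-775.5) = +1163.25 kcal
eq. 2 × 3: (3)·(-396.2) = -1188.6 kcal
eq. 3 × 3/2: (3/2)·(-44.9) = -67.35 kcal
Since enthalpy is a state function, ΔHrxn = (+1163.25) + (-1188.6) + (-67.35) = -92.7 kcal

ΔHrxn = -92.7 kcal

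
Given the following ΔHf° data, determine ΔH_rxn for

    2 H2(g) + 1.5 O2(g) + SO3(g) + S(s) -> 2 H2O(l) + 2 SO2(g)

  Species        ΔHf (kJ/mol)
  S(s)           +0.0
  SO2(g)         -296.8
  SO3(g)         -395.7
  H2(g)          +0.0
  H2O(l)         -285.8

ΔH_rxn = -769.5 kJ/mol

Products: 2·(-285.8) + 2·(-296.8) = -1165.2
Reactants: 2·(+0.0) + 3/2·(+0.0) + 1·(-395.7) + 1·(+0.0) = -395.7
ΔH_rxn = (-1165.2) − (-395.7) = -769.5 kJ/mol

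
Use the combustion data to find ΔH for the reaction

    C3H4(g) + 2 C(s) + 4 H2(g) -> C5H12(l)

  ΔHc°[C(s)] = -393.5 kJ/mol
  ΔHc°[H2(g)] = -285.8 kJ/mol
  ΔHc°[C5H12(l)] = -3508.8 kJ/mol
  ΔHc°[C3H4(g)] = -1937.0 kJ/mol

ΔH = -358.4 kJ/mol

With combustion enthalpies, reactants minus products:
= [1·(-1937.0) + 2·(-393.5) + 4·(-285.8)] − [1·(-3508.8)]
= -358.4 kJ/mol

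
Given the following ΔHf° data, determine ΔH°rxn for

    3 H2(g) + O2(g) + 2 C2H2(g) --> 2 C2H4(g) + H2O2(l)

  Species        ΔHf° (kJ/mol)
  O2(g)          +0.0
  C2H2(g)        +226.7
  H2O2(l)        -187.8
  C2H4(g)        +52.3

Products: 2·(+52.3) + 1·(-187.8) = -83.2
Reactants: 3·(+0.0) + 1·(+0.0) + 2·(+226.7) = +453.4
ΔH°rxn = (-83.2) − (+453.4) = -536.6 kJ/mol

ΔH°rxn = -536.6 kJ/mol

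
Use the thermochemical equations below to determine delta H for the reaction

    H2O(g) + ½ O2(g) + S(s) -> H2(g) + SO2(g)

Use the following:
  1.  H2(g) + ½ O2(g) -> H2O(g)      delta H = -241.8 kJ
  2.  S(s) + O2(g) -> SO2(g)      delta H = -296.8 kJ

eq. 1 reversed: +241.8 kJ
eq. 2 as written: -296.8 kJ
By Hess's law, delta H = (-1)·(-241.8) + (1)·(-296.8) = -55.0 kJ

delta H = -55.0 kJ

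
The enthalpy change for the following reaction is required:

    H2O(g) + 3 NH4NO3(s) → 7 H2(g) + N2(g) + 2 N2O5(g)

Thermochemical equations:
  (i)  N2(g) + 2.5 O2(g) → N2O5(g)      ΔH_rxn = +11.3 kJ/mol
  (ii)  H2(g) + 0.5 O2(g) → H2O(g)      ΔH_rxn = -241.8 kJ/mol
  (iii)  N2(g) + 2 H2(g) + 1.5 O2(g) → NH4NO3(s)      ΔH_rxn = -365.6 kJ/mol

ΔH_rxn = 1361.2 kJ/mol

(i) × 2: (2)·(+11.3) = +22.6 kJ/mol
(ii) reversed: +241.8 kJ/mol
(iii) reversed and × 3: (-3)·(-365.6) = +1096.8 kJ/mol
Since enthalpy is a state function, ΔH_rxn = (+22.6) + (+241.8) + (+1096.8) = 1361.2 kJ/mol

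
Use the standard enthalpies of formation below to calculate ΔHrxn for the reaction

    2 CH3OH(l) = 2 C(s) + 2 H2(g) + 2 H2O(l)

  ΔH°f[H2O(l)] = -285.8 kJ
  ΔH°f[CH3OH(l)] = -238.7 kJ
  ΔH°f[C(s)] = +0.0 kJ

ΔH°rxn = Σ nΔHf°(products) − Σ nΔHf°(reactants).
Products: 2·(+0.0) + 2·(+0.0) + 2·(-285.8) = -571.6
Reactants: 2·(-238.7) = -477.4
ΔHrxn = (-571.6) − (-477.4) = -94.2 kJ

ΔHrxn = -94.2 kJ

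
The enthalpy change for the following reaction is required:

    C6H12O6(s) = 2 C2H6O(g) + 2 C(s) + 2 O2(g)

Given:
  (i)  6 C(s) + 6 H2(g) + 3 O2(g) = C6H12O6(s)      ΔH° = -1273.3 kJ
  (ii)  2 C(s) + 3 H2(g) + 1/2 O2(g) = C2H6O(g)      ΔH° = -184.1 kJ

ΔH° = 905.1 kJ

(i) reversed: +1273.3 kJ
(ii) × 2: (2)·(-184.1) = -368.2 kJ
By Hess's law, ΔH° = (+1273.3) + (-368.2) = 905.1 kJ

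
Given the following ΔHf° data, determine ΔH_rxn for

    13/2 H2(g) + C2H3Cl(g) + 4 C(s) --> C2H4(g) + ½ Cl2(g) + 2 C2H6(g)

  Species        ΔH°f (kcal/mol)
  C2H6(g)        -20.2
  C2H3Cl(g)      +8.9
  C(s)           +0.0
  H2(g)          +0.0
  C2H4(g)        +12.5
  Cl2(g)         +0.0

ΔH_rxn = -36.8 kcal/mol

Products: 1·(+12.5) + 1/2·(+0.0) + 2·(-20.2) = -27.9
Reactants: 13/2·(+0.0) + 1·(+8.9) + 4·(+0.0) = +8.9
ΔH_rxn = (-27.9) − (+8.9) = -36.8 kcal/mol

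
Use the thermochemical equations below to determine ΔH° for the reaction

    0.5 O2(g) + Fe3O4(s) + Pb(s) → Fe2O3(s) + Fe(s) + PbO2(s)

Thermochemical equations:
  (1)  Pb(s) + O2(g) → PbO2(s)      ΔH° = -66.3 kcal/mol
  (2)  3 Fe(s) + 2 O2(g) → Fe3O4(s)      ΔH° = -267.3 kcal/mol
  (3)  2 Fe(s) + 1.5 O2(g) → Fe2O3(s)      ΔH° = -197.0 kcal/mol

(1) as written: -66.3 kcal/mol
(2) reversed: +267.3 kcal/mol
(3) as written: -197.0 kcal/mol
By Hess's law, ΔH° = (1)·(-66.3) + (-1)·(-267.3) + (1)·(-197.0) = 4.0 kcal/mol

ΔH° = 4.0 kcal/mol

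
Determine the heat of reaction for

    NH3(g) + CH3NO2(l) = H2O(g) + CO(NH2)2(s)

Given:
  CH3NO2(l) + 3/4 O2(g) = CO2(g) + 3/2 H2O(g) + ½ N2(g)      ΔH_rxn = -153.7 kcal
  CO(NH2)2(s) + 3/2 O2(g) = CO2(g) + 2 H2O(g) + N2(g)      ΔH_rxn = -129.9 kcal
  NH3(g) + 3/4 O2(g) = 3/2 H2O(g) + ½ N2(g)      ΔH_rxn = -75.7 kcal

equation 1 as written (CH3NO2(l) already on the reactant side): -153.7 kcal
equation 2 reversed (reverse to put CO(NH2)2(s) on the product side): +129.9 kcal
equation 3 as written (NH3(g) already on the reactant side): -75.7 kcal
Since enthalpy is a state function, ΔH_rxn = (-153.7) + (+129.9) + (-75.7) = -99.5 kcal

ΔH_rxn = -99.5 kcal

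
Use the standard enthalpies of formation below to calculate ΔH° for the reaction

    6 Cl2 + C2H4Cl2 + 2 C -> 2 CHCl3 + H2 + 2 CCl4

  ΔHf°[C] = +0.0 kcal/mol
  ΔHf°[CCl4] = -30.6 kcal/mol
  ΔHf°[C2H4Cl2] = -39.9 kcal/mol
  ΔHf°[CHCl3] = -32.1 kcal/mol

ΔH°rxn = Σ nΔHf°(products) − Σ nΔHf°(reactants).
Products: 2·(-32.1) + 1·(+0.0) + 2·(-30.6) = -125.4
Reactants: 6·(+0.0) + 1·(-39.9) + 2·(+0.0) = -39.9
ΔH° = (-125.4) − (-39.9) = -85.5 kcal/mol

ΔH° = -85.5 kcal/mol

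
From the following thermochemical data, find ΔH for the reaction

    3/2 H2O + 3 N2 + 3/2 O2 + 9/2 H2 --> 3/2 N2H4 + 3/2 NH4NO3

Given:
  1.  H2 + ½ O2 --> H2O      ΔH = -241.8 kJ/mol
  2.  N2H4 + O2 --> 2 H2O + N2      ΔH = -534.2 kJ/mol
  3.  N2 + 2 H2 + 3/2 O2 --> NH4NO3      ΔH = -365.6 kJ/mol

ΔH = -109.8 kJ/mol

eq. 1 × 3/2: (3/2)·(-241.8) = -362.7 kJ/mol
eq. 2 reversed and × 3/2 (N2H4 must end up as a product; ×3/2 to match 3/2 N2H4 in the target): (-3/2)·(-534.2) = +801.3 kJ/mol
eq. 3 × 3/2 (×3/2 to match 3/2 NH4NO3 in the target): (3/2)·(-365.6) = -548.4 kJ/mol
ΔH = (3/2)·(-241.8) + (-3/2)·(-534.2) + (3/2)·(-365.6) = -109.8 kJ/mol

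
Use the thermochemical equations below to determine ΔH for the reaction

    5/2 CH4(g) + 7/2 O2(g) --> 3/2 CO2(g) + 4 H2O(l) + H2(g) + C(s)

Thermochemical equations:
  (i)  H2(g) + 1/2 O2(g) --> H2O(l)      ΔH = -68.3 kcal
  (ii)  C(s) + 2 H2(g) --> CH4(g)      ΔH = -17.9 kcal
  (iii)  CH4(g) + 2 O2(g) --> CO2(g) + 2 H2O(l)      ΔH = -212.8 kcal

(i) as written: -68.3 kcal
(ii) reversed (C(s) must end up as a product): +17.9 kcal
(iii) × 3/2 (×3/2 to match 3/2 CO2(g) in the target): (3/2)·(-212.8) = -319.2 kcal
Summing the manipulated equations, ΔH = (1)·(-68.3) + (-1)·(-17.9) + (3/2)·(-212.8) = -369.6 kcal

ΔH = -369.6 kcal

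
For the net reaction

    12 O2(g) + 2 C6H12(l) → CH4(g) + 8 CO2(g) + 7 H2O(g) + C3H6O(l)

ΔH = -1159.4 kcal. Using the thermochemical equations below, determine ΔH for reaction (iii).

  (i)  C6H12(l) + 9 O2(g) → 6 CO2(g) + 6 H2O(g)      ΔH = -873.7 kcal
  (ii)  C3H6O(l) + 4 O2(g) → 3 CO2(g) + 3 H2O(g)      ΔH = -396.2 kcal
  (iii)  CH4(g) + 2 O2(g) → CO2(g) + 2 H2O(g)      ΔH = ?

(i) × 2 (×2 to match 2 C6H12(l) in the target): (2)·(-873.7) = -1747.4 kcal
(ii) reversed (reverse to put C3H6O(l) on the product side): +396.2 kcal
(iii) reversed (reverse to put CH4(g) on the product side): contributes −x
-1159.4 = (-1747.4) + (+396.2) − x
x = (-1159.4 − (-1351.2)) / (-1) = -191.8 kcal

ΔH = -191.8 kcal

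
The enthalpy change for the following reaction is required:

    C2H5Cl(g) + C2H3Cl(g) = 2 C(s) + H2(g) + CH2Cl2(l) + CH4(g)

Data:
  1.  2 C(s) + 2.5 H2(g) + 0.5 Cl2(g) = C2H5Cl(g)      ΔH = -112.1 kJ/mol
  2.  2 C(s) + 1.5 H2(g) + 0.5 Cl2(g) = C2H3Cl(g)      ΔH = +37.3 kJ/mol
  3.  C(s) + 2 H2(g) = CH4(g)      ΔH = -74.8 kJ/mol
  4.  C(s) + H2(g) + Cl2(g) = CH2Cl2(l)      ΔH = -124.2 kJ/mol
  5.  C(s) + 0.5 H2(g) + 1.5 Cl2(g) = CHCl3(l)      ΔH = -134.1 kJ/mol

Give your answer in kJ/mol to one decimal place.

ΔH = -124.2 kJ/mol

eq. 1 reversed: +112.1 kJ/mol
eq. 2 reversed: -37.3 kJ/mol
eq. 3 as written: -74.8 kJ/mol
eq. 4 as written: -124.2 kJ/mol
eq. 5: not needed.
Combining the equations, ΔH = (-1)·(-112.1) + (-1)·(+37.3) + (1)·(-74.8) + (1)·(-124.2) = -124.2 kJ/mol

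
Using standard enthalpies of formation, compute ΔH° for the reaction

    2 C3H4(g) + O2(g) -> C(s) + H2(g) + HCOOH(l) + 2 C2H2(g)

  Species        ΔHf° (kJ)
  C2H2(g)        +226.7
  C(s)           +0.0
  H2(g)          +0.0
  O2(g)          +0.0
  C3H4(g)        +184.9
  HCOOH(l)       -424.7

Products: 1·(+0.0) + 1·(+0.0) + 1·(-424.7) + 2·(+226.7) = +28.7
Reactants: 2·(+184.9) + 1·(+0.0) = +369.8
ΔH° = (+28.7) − (+369.8) = -341.1 kJ

ΔH° = -341.1 kJ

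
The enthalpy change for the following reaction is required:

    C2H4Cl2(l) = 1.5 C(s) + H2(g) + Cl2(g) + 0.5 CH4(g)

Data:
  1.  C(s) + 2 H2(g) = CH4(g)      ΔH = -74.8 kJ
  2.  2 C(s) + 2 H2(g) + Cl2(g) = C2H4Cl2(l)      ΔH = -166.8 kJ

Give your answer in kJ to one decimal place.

ΔH = 129.4 kJ

eq. 1 × 1/2 (scale by 1/2 for the 1/2 CH4(g)): (1/2)·(-74.8) = -37.4 kJ
eq. 2 reversed (reverse to put C2H4Cl2(l) on the reactant side): +166.8 kJ
ΔH = (-37.4) + (+166.8) = 129.4 kJ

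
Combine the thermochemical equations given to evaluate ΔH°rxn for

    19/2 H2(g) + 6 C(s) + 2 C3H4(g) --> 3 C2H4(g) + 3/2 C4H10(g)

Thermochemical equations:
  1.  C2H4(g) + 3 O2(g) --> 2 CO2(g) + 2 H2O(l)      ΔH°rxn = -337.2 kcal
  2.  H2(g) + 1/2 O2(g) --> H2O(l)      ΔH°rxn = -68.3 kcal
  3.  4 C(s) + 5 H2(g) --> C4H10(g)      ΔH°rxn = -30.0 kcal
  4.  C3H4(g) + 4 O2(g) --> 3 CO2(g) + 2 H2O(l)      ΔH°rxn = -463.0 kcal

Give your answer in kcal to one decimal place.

eq. 1 reversed and × 3 (reverse to put C2H4(g) on the product side; scale by 3 for the 3 C2H4(g)): (-3)·(-337.2) = +1011.6 kcal
eq. 2 × 2: (2)·(-68.3) = -136.6 kcal
eq. 3 × 3/2 (scale by 3/2 for the 3/2 C4H10(g)): (3/2)·(-30.0) = -45.0 kcal
eq. 4 × 2 (×2 to match 2 C3H4(g) in the target): (2)·(-463.0) = -926.0 kcal
ΔH°rxn = (+1011.6) + (-136.6) + (-45.0) + (-926.0) = -96.0 kcal

ΔH°rxn = -96.0 kcal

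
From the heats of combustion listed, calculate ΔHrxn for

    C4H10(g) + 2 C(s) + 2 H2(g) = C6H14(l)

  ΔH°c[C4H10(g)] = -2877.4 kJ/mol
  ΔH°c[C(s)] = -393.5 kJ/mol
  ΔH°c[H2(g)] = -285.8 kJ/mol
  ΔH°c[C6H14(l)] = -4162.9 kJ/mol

ΔHrxn = -73.1 kJ/mol

Using ΔH = Σ nΔHc°(reactants) − Σ nΔHc°(products):
= [1·(-2877.4) + 2·(-393.5) + 2·(-285.8)] − [1·(-4162.9)]
= -73.1 kJ/mol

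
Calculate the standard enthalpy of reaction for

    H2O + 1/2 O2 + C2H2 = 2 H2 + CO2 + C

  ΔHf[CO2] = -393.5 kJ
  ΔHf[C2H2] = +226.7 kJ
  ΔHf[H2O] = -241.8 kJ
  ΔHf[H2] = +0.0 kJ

Products: 2·(+0.0) + 1·(-393.5) + 1·(+0.0) = -393.5
Reactants: 1·(-241.8) + 1/2·(+0.0) + 1·(+226.7) = -15.1
ΔH° = (-393.5) − (-15.1) = -378.4 kJ

ΔH° = -378.4 kJ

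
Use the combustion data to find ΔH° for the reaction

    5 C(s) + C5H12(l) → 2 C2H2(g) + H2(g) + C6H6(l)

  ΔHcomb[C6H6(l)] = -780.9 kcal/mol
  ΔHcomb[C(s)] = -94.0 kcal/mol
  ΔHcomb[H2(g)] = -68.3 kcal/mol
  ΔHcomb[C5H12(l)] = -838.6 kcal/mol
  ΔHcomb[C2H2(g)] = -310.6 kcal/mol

With combustion enthalpies, reactants minus products:
= [5·(-94.0) + 1·(-838.6)] − [2·(-310.6) + 1·(-68.3) + 1·(-780.9)]
= 161.8 kcal/mol

ΔH° = 161.8 kcal/mol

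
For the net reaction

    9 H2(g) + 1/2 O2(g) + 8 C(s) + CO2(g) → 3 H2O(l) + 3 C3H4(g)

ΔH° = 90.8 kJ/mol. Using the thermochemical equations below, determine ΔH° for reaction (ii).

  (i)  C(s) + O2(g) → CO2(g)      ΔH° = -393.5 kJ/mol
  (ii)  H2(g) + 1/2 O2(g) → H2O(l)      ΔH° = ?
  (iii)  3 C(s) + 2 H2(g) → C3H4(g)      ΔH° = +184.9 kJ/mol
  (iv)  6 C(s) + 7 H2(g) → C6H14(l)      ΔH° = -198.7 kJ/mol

ΔH° = -285.8 kJ/mol

(i) reversed (reverse to put CO2(g) on the reactant side): +393.5 kJ/mol
(ii) × 3 (scale by 3 for the 3 H2O(l)): contributes 3·x
(iii) × 3 (scale by 3 for the 3 C3H4(g)): (3)·(+184.9) = +554.7 kJ/mol
(iv): not needed (C6H14(l) appears nowhere else).
+90.8 = (+393.5) + (+554.7) + 3·x
x = (+90.8 − (+948.2)) / (3) = -285.8 kJ/mol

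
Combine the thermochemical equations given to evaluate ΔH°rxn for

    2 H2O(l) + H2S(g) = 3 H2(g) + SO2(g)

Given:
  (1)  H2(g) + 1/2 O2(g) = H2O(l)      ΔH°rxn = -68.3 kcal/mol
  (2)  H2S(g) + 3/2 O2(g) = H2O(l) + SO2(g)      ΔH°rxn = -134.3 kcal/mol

ΔH°rxn = 70.6 kcal/mol

(1) reversed and × 3: (-3)·(-68.3) = +204.9 kcal/mol
(2) as written: -134.3 kcal/mol
ΔH°rxn = (-3)·(-68.3) + (1)·(-134.3) = 70.6 kcal/mol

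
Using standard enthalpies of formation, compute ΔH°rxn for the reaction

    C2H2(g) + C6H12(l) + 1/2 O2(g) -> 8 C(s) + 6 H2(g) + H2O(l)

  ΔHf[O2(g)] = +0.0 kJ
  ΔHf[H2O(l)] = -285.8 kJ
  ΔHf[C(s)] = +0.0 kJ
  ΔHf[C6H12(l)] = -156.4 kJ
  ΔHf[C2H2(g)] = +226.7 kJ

ΔH°rxn = -356.1 kJ

Products: 8·(+0.0) + 6·(+0.0) + 1·(-285.8) = -285.8
Reactants: 1·(+226.7) + 1·(-156.4) + 1/2·(+0.0) = +70.3
ΔH°rxn = (-285.8) − (+70.3) = -356.1 kJ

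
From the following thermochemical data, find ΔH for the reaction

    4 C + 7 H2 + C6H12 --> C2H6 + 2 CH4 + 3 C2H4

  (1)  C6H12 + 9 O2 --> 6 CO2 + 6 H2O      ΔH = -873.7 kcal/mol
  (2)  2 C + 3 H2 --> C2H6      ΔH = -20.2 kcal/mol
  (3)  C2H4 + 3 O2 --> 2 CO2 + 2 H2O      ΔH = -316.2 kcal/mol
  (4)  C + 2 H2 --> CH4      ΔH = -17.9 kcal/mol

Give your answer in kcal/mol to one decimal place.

(1) as written: -873.7 kcal/mol
(2) as written: -20.2 kcal/mol
(3) reversed and × 3: (-3)·(-316.2) = +948.6 kcal/mol
(4) × 2: (2)·(-17.9) = -35.8 kcal/mol
ΔH = (-873.7) + (-20.2) + (+948.6) + (-35.8) = 18.9 kcal/mol

ΔH = 18.9 kcal/mol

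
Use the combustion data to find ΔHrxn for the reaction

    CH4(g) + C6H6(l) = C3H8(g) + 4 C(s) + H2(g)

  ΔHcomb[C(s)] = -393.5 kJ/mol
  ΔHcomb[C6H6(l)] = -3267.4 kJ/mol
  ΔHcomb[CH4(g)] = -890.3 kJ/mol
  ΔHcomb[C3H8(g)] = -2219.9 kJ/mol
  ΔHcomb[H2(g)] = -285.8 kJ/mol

ΔHrxn = -78.0 kJ/mol

With combustion enthalpies, reactants minus products:
= [1·(-890.3) + 1·(-3267.4)] − [1·(-2219.9) + 4·(-393.5) + 1·(-285.8)]
= -78.0 kJ/mol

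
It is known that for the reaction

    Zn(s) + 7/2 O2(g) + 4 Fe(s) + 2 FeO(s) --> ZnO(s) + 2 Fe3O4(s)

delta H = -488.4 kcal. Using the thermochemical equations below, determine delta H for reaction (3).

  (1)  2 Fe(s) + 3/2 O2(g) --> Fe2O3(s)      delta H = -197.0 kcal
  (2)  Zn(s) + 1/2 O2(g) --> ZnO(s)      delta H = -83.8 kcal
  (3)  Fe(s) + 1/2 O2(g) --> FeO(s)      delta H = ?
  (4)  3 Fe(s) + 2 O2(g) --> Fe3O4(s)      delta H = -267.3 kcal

delta H = -65.0 kcal

(1): not needed.
(2) as written: -83.8 kcal
(3) reversed and × 2: contributes −2·x
(4) × 2: (2)·(-267.3) = -534.6 kcal
-488.4 = (-83.8) + (-534.6) − 2·x
x = (-488.4 − (-618.4)) / (-2) = -65.0 kcal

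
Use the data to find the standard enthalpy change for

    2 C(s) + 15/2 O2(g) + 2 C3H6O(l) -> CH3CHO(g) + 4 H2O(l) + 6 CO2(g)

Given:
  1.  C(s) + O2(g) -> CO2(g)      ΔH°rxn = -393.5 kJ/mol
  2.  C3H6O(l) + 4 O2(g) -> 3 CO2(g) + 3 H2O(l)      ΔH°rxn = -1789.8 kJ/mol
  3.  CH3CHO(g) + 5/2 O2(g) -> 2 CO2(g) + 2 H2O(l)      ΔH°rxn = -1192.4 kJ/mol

ΔH°rxn = -3174.2 kJ/mol

eq. 1 × 2: (2)·(-393.5) = -787.0 kJ/mol
eq. 2 × 2: (2)·(-1789.8) = -3579.6 kJ/mol
eq. 3 reversed: +1192.4 kJ/mol
Combining the equations, ΔH°rxn = (2)·(-393.5) + (2)·(-1789.8) + (-1)·(-1192.4) = -3174.2 kJ/mol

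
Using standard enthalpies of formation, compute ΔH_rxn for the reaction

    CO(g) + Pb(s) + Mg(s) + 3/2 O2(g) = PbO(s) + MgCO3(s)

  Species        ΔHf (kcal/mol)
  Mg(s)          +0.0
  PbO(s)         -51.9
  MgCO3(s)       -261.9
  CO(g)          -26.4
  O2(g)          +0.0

ΔH_rxn = -287.4 kcal/mol

Products: 1·(-51.9) + 1·(-261.9) = -313.8
Reactants: 1·(-26.4) + 1·(+0.0) + 1·(+0.0) + 3/2·(+0.0) = -26.4
ΔH_rxn = (-313.8) − (-26.4) = -287.4 kcal/mol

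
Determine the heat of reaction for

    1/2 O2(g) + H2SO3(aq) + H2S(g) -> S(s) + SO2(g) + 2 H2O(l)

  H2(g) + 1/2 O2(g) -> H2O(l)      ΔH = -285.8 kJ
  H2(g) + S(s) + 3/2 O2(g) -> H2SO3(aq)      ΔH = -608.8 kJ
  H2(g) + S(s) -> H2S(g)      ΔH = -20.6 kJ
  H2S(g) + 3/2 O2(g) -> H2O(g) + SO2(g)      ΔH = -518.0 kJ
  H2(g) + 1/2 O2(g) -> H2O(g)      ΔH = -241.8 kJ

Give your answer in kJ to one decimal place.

equation 1 × 2 (×2 to match 2 H2O(l) in the target): (2)·(-285.8) = -571.6 kJ
equation 2 reversed (reverse to put H2SO3(aq) on the reactant side): +608.8 kJ
equation 3: not needed.
equation 4 as written (SO2(g) already on the product side): -518.0 kJ
equation 5 reversed: +241.8 kJ
ΔH = (2)·(-285.8) + (-1)·(-608.8) + (1)·(-518.0) + (-1)·(-241.8) = -239.0 kJ

ΔH = -239.0 kJ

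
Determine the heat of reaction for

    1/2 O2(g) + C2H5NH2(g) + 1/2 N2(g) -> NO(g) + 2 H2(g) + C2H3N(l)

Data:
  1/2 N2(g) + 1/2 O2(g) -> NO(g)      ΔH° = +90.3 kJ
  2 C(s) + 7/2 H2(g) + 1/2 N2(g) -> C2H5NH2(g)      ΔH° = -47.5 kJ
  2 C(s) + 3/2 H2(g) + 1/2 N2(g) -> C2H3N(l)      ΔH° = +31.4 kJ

ΔH° = 169.2 kJ

equation 1 as written: +90.3 kJ
equation 2 reversed: +47.5 kJ
equation 3 as written: +31.4 kJ
Combining the equations, ΔH° = (+90.3) + (+47.5) + (+31.4) = 169.2 kJ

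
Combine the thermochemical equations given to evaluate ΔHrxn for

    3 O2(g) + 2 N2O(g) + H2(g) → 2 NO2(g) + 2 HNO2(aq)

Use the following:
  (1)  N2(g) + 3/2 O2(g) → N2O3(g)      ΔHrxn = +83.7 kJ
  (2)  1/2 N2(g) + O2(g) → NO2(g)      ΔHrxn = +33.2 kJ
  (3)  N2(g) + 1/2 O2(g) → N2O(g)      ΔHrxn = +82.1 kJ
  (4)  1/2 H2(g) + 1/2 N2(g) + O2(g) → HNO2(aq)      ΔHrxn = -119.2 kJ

(1): not needed.
(2) × 2: (2)·(+33.2) = +66.4 kJ
(3) reversed and × 2: (-2)·(+82.1) = -164.2 kJ
(4) × 2: (2)·(-119.2) = -238.4 kJ
Combining the equations, ΔHrxn = (+66.4) + (-164.2) + (-238.4) = -336.2 kJ

ΔHrxn = -336.2 kJ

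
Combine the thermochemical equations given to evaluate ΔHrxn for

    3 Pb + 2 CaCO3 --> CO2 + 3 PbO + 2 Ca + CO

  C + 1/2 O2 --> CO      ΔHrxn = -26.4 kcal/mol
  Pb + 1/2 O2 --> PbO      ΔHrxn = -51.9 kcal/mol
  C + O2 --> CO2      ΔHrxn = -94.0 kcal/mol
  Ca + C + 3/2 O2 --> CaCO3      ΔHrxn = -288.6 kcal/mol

ΔHrxn = 301.1 kcal/mol

equation 1 as written: -26.4 kcal/mol
equation 2 × 3: (3)·(-51.9) = -155.7 kcal/mol
equation 3 as written: -94.0 kcal/mol
equation 4 reversed and × 2: (-2)·(-288.6) = +577.2 kcal/mol
Combining the equations, ΔHrxn = (1)·(-26.4) + (3)·(-51.9) + (1)·(-94.0) + (-2)·(-288.6) = 301.1 kcal/mol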